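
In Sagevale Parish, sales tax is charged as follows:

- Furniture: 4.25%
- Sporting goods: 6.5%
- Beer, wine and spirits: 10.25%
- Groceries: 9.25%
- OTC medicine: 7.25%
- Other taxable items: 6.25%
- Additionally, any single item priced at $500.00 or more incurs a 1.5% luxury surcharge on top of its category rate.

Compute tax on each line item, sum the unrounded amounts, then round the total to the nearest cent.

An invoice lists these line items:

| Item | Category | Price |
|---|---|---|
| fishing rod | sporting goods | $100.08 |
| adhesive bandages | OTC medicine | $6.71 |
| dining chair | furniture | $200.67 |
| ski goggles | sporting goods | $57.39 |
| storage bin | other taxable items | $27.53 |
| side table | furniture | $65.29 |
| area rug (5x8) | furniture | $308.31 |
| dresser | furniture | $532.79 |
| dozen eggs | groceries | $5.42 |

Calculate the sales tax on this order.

$67.99

Fishing rod $100.08: sporting goods → 6.5% → $6.5052
Adhesive bandages $6.71: OTC medicine → 7.25% → $0.486475
Dining chair $200.67: furniture → 4.25% → $8.528475
Ski goggles $57.39: sporting goods → 6.5% → $3.73035
Storage bin $27.53: other taxable items → 6.25% → $1.720625
Side table $65.29: furniture → 4.25% → $2.774825
Area rug (5x8) $308.31: furniture → 4.25% → $13.103175
Dresser $532.79: furniture → 4.25% + 1.5% surcharge = 5.75% → $30.635425
Dozen eggs $5.42: groceries → 9.25% → $0.50135
Unrounded tax sum = $67.9859 → $67.99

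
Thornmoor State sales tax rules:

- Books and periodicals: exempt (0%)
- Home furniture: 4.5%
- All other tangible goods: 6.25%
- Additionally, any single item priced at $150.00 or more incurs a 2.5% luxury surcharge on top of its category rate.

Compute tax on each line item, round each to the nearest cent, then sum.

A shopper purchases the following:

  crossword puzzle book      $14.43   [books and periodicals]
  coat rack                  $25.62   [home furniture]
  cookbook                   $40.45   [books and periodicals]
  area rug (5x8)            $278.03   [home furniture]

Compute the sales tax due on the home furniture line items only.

Coat rack $25.62: home furniture → 4.5% → $1.15
Area rug (5x8) $278.03: home furniture → 4.5% + 2.5% surcharge = 7% → $19.46
Tax on home furniture = $1.15 + $19.46 = $20.61

$20.61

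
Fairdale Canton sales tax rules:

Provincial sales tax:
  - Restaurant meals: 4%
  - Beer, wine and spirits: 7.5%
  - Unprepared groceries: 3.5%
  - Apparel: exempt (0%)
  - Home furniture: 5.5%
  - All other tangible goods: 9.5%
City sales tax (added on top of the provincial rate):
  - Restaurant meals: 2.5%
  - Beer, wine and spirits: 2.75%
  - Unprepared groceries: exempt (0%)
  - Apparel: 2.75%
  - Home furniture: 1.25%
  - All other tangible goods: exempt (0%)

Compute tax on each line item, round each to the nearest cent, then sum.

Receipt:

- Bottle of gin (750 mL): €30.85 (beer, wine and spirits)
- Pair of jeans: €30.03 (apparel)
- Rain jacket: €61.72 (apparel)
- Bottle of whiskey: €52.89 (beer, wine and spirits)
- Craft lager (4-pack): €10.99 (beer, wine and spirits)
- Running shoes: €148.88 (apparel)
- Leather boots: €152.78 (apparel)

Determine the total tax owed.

Bottle of gin (750 mL) €30.85: beer, wine and spirits → 7.5% + 2.75% city = 10.25% → €3.16
Pair of jeans €30.03: apparel → 0% + 2.75% city = 2.75% → €0.83
Rain jacket €61.72: apparel → 0% + 2.75% city = 2.75% → €1.70
Bottle of whiskey €52.89: beer, wine and spirits → 7.5% + 2.75% city = 10.25% → €5.42
Craft lager (4-pack) €10.99: beer, wine and spirits → 7.5% + 2.75% city = 10.25% → €1.13
Running shoes €148.88: apparel → 0% + 2.75% city = 2.75% → €4.09
Leather boots €152.78: apparel → 0% + 2.75% city = 2.75% → €4.20
Total tax = €3.16 + €0.83 + €1.70 + €5.42 + €1.13 + €4.09 + €4.20 = €20.53

€20.53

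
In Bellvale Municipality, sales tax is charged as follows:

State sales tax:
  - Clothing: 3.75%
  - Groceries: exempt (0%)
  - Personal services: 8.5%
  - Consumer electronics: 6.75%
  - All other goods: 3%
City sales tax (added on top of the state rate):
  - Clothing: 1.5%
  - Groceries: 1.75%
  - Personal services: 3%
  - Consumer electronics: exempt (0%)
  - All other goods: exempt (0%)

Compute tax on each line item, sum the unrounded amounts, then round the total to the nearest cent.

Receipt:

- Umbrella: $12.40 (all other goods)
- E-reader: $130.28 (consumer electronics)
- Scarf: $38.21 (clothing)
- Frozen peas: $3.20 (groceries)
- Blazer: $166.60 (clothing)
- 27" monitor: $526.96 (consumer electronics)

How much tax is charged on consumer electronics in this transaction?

$44.36

E-reader $130.28: consumer electronics → 6.75% + 0% city = 6.75% → $8.7939
27" monitor $526.96: consumer electronics → 6.75% + 0% city = 6.75% → $35.5698
Tax on consumer electronics: unrounded sum = $44.3637 → $44.36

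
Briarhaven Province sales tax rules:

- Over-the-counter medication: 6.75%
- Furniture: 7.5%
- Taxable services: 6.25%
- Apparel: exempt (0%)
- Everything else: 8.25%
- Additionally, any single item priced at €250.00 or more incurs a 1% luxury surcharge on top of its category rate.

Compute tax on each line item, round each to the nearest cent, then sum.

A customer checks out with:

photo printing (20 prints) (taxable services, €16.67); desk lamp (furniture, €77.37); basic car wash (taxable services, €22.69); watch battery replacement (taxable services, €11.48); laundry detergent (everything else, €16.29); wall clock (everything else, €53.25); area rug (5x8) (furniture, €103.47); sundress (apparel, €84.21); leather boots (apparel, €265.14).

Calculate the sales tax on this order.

€25.12

Photo printing (20 prints) €16.67: taxable services → 6.25% → €1.04
Desk lamp €77.37: furniture → 7.5% → €5.80
Basic car wash €22.69: taxable services → 6.25% → €1.42
Watch battery replacement €11.48: taxable services → 6.25% → €0.72
Laundry detergent €16.29: everything else → 8.25% → €1.34
Wall clock €53.25: everything else → 8.25% → €4.39
Area rug (5x8) €103.47: furniture → 7.5% → €7.76
Sundress €84.21: apparel → 0% → €0.00
Leather boots €265.14: apparel → 0% + 1% surcharge = 1% → €2.65
Total tax = €1.04 + €5.80 + €1.42 + €0.72 + €1.34 + €4.39 + €7.76 + €2.65 = €25.12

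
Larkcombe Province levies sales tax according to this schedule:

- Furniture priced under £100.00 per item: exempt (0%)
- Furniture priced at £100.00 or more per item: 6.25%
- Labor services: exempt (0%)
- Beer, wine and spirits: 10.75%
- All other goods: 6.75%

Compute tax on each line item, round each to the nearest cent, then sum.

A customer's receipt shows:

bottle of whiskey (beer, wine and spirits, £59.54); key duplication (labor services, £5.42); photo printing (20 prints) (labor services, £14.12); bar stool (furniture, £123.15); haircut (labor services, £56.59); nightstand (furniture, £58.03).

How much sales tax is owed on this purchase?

Bottle of whiskey £59.54: beer, wine and spirits → 10.75% → £6.40
Key duplication £5.42: labor services → 0% → £0.00
Photo printing (20 prints) £14.12: labor services → 0% → £0.00
Bar stool £123.15: furniture, £100.00 or more → 6.25% → £7.70
Haircut £56.59: labor services → 0% → £0.00
Nightstand £58.03: furniture, under £100.00 → 0% → £0.00
Total tax = £6.40 + £7.70 = £14.10

£14.10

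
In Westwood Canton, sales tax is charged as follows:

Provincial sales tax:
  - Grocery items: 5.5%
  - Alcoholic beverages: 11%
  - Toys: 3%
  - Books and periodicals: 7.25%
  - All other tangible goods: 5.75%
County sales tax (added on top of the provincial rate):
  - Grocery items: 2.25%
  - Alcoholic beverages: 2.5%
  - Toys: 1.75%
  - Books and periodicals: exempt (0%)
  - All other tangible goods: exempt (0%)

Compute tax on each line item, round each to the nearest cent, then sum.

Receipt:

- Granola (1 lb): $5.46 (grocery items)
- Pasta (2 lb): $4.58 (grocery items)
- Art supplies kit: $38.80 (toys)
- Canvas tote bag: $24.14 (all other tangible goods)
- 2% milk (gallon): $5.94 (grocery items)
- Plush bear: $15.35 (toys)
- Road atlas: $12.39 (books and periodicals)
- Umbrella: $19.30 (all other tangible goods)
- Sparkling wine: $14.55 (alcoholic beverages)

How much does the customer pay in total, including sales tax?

$149.67

Granola (1 lb) $5.46: grocery items → 5.5% + 2.25% county = 7.75% → $0.42
Pasta (2 lb) $4.58: grocery items → 5.5% + 2.25% county = 7.75% → $0.35
Art supplies kit $38.80: toys → 3% + 1.75% county = 4.75% → $1.84
Canvas tote bag $24.14: all other tangible goods → 5.75% + 0% county = 5.75% → $1.39
2% milk (gallon) $5.94: grocery items → 5.5% + 2.25% county = 7.75% → $0.46
Plush bear $15.35: toys → 3% + 1.75% county = 4.75% → $0.73
Road atlas $12.39: books and periodicals → 7.25% + 0% county = 7.25% → $0.90
Umbrella $19.30: all other tangible goods → 5.75% + 0% county = 5.75% → $1.11
Sparkling wine $14.55: alcoholic beverages → 11% + 2.5% county = 13.5% → $1.96
Subtotal = $140.51; tax = $9.16; total due = $149.67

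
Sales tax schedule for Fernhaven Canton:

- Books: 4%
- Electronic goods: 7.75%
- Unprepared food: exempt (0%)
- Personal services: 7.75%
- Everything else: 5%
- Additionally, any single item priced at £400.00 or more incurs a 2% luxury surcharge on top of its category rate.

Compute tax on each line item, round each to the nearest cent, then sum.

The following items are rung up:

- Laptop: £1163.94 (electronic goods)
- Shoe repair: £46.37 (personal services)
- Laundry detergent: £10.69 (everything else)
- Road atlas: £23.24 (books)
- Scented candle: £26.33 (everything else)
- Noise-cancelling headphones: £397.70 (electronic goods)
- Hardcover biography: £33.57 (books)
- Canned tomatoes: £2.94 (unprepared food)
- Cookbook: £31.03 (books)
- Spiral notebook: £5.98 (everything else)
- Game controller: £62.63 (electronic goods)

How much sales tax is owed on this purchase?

Laptop £1163.94: electronic goods → 7.75% + 2% surcharge = 9.75% → £113.48
Shoe repair £46.37: personal services → 7.75% → £3.59
Laundry detergent £10.69: everything else → 5% → £0.53
Road atlas £23.24: books → 4% → £0.93
Scented candle £26.33: everything else → 5% → £1.32
Noise-cancelling headphones £397.70: electronic goods → 7.75% → £30.82
Hardcover biography £33.57: books → 4% → £1.34
Canned tomatoes £2.94: unprepared food → 0% → £0.00
Cookbook £31.03: books → 4% → £1.24
Spiral notebook £5.98: everything else → 5% → £0.30
Game controller £62.63: electronic goods → 7.75% → £4.85
Total tax = £113.48 + £3.59 + £0.53 + £0.93 + £1.32 + £30.82 + £1.34 + £1.24 + £0.30 + £4.85 = £158.40

£158.40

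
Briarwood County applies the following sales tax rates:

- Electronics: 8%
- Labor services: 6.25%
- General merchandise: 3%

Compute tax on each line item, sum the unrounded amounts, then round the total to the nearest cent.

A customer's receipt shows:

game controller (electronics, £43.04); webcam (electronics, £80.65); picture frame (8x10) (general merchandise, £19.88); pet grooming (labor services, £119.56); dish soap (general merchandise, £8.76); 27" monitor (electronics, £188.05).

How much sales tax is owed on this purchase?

Game controller £43.04: electronics → 8% → £3.4432
Webcam £80.65: electronics → 8% → £6.452
Picture frame (8x10) £19.88: general merchandise → 3% → £0.5964
Pet grooming £119.56: labor services → 6.25% → £7.4725
Dish soap £8.76: general merchandise → 3% → £0.2628
27" monitor £188.05: electronics → 8% → £15.044
Unrounded tax sum = £33.2709 → £33.27

£33.27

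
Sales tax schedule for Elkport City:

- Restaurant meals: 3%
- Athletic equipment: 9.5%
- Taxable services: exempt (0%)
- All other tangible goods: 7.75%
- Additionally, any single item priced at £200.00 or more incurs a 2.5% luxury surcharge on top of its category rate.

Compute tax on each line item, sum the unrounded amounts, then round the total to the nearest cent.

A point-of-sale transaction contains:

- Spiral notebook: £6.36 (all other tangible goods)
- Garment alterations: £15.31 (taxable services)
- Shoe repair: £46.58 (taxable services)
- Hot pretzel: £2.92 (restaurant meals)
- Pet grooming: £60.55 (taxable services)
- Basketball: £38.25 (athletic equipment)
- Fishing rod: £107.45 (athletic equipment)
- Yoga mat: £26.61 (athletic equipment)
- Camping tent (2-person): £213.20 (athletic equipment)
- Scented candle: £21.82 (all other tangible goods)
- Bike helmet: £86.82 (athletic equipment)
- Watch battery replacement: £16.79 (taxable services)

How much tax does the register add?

£52.47

Spiral notebook £6.36: all other tangible goods → 7.75% → £0.4929
Garment alterations £15.31: taxable services → 0% → £0.00
Shoe repair £46.58: taxable services → 0% → £0.00
Hot pretzel £2.92: restaurant meals → 3% → £0.0876
Pet grooming £60.55: taxable services → 0% → £0.00
Basketball £38.25: athletic equipment → 9.5% → £3.63375
Fishing rod £107.45: athletic equipment → 9.5% → £10.20775
Yoga mat £26.61: athletic equipment → 9.5% → £2.52795
Camping tent (2-person) £213.20: athletic equipment → 9.5% + 2.5% surcharge = 12% → £25.584
Scented candle £21.82: all other tangible goods → 7.75% → £1.69105
Bike helmet £86.82: athletic equipment → 9.5% → £8.2479
Watch battery replacement £16.79: taxable services → 0% → £0.00
Unrounded tax sum = £52.4729 → £52.47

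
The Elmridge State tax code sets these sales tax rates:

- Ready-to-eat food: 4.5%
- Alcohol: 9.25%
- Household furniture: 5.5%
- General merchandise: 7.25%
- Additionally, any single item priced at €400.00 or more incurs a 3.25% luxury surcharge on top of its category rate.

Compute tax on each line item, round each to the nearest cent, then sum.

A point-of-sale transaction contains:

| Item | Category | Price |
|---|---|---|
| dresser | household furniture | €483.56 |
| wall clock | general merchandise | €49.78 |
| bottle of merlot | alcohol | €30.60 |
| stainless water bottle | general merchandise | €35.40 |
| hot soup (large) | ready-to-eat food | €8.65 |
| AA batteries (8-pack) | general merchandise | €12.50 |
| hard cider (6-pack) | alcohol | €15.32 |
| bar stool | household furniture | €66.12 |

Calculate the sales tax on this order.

Dresser €483.56: household furniture → 5.5% + 3.25% surcharge = 8.75% → €42.31
Wall clock €49.78: general merchandise → 7.25% → €3.61
Bottle of merlot €30.60: alcohol → 9.25% → €2.83
Stainless water bottle €35.40: general merchandise → 7.25% → €2.57
Hot soup (large) €8.65: ready-to-eat food → 4.5% → €0.39
AA batteries (8-pack) €12.50: general merchandise → 7.25% → €0.91
Hard cider (6-pack) €15.32: alcohol → 9.25% → €1.42
Bar stool €66.12: household furniture → 5.5% → €3.64
Total tax = €42.31 + €3.61 + €2.83 + €2.57 + €0.39 + €0.91 + €1.42 + €3.64 = €57.68

€57.68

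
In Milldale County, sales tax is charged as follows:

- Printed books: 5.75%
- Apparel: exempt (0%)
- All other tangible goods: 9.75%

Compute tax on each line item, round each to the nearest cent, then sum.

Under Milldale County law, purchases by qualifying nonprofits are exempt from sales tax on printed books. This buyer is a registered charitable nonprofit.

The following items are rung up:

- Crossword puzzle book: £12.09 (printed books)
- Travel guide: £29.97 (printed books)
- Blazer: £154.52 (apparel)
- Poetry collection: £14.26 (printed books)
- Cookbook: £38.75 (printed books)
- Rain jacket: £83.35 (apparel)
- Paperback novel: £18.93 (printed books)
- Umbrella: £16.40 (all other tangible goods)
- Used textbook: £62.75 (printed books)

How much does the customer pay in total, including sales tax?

Crossword puzzle book £12.09: printed books, buyer-exempt → 0% → £0.00
Travel guide £29.97: printed books, buyer-exempt → 0% → £0.00
Blazer £154.52: apparel → 0% → £0.00
Poetry collection £14.26: printed books, buyer-exempt → 0% → £0.00
Cookbook £38.75: printed books, buyer-exempt → 0% → £0.00
Rain jacket £83.35: apparel → 0% → £0.00
Paperback novel £18.93: printed books, buyer-exempt → 0% → £0.00
Umbrella £16.40: all other tangible goods → 9.75% → £1.60
Used textbook £62.75: printed books, buyer-exempt → 0% → £0.00
Subtotal = £431.02; tax = £1.60; total due = £432.62

£432.62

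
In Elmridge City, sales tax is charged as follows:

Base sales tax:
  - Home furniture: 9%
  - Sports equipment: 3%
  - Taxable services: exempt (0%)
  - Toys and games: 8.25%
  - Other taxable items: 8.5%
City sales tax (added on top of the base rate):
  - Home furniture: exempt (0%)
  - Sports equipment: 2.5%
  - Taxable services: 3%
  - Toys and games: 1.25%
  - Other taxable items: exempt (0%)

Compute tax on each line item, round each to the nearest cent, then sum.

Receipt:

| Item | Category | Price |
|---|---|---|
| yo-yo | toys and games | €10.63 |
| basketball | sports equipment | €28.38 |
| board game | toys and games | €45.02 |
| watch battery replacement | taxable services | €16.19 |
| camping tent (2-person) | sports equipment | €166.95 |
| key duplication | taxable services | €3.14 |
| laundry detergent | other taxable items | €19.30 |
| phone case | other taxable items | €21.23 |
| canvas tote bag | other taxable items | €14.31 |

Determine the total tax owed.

Yo-yo €10.63: toys and games → 8.25% + 1.25% city = 9.5% → €1.01
Basketball €28.38: sports equipment → 3% + 2.5% city = 5.5% → €1.56
Board game €45.02: toys and games → 8.25% + 1.25% city = 9.5% → €4.28
Watch battery replacement €16.19: taxable services → 0% + 3% city = 3% → €0.49
Camping tent (2-person) €166.95: sports equipment → 3% + 2.5% city = 5.5% → €9.18
Key duplication €3.14: taxable services → 0% + 3% city = 3% → €0.09
Laundry detergent €19.30: other taxable items → 8.5% + 0% city = 8.5% → €1.64
Phone case €21.23: other taxable items → 8.5% + 0% city = 8.5% → €1.80
Canvas tote bag €14.31: other taxable items → 8.5% + 0% city = 8.5% → €1.22
Total tax = €1.01 + €1.56 + €4.28 + €0.49 + €9.18 + €0.09 + €1.64 + €1.80 + €1.22 = €21.27

€21.27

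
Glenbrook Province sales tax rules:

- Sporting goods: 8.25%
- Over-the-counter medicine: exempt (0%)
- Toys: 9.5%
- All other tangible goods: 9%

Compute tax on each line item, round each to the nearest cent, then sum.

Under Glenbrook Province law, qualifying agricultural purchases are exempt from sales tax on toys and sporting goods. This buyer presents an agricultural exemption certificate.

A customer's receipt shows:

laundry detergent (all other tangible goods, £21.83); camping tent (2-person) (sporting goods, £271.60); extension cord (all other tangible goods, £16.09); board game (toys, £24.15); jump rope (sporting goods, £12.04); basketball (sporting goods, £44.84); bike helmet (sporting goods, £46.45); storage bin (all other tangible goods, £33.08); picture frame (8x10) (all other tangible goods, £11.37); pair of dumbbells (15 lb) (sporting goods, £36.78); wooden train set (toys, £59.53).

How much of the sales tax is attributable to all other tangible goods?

£7.41

Laundry detergent £21.83: all other tangible goods → 9% → £1.96
Extension cord £16.09: all other tangible goods → 9% → £1.45
Storage bin £33.08: all other tangible goods → 9% → £2.98
Picture frame (8x10) £11.37: all other tangible goods → 9% → £1.02
Tax on all other tangible goods = £1.96 + £1.45 + £2.98 + £1.02 = £7.41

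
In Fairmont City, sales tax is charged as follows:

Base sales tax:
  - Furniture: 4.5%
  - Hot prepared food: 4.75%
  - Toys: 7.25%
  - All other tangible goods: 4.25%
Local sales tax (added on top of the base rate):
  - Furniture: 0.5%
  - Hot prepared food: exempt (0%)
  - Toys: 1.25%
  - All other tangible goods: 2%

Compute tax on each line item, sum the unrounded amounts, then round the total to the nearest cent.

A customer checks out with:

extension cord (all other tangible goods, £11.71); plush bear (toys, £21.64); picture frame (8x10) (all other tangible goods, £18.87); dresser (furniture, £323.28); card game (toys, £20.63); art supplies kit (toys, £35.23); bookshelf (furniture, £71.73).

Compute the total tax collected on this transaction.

Extension cord £11.71: all other tangible goods → 4.25% + 2% local = 6.25% → £0.731875
Plush bear £21.64: toys → 7.25% + 1.25% local = 8.5% → £1.8394
Picture frame (8x10) £18.87: all other tangible goods → 4.25% + 2% local = 6.25% → £1.179375
Dresser £323.28: furniture → 4.5% + 0.5% local = 5% → £16.164
Card game £20.63: toys → 7.25% + 1.25% local = 8.5% → £1.75355
Art supplies kit £35.23: toys → 7.25% + 1.25% local = 8.5% → £2.99455
Bookshelf £71.73: furniture → 4.5% + 0.5% local = 5% → £3.5865
Unrounded tax sum = £28.24925 → £28.25

£28.25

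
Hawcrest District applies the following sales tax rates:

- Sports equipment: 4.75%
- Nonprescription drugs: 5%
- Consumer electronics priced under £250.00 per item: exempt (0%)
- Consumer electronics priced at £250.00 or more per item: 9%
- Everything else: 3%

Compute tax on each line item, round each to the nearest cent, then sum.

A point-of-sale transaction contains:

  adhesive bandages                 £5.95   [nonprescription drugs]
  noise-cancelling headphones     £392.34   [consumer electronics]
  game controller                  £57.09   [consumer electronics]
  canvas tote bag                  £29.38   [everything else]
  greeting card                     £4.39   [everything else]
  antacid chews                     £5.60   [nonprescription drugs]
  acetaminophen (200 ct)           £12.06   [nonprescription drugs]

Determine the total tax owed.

Adhesive bandages £5.95: nonprescription drugs → 5% → £0.30
Noise-cancelling headphones £392.34: consumer electronics, £250.00 or more → 9% → £35.31
Game controller £57.09: consumer electronics, under £250.00 → 0% → £0.00
Canvas tote bag £29.38: everything else → 3% → £0.88
Greeting card £4.39: everything else → 3% → £0.13
Antacid chews £5.60: nonprescription drugs → 5% → £0.28
Acetaminophen (200 ct) £12.06: nonprescription drugs → 5% → £0.60
Total tax = £0.30 + £35.31 + £0.88 + £0.13 + £0.28 + £0.60 = £37.50

£37.50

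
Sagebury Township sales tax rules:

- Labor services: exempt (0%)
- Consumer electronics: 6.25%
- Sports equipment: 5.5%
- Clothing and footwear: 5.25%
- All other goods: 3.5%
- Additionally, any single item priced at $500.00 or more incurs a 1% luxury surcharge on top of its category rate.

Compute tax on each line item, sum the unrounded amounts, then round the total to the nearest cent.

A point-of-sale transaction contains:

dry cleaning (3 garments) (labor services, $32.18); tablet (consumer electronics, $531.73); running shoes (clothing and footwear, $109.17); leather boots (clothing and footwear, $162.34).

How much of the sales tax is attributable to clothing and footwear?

Running shoes $109.17: clothing and footwear → 5.25% → $5.731425
Leather boots $162.34: clothing and footwear → 5.25% → $8.52285
Tax on clothing and footwear: unrounded sum = $14.254275 → $14.25

$14.25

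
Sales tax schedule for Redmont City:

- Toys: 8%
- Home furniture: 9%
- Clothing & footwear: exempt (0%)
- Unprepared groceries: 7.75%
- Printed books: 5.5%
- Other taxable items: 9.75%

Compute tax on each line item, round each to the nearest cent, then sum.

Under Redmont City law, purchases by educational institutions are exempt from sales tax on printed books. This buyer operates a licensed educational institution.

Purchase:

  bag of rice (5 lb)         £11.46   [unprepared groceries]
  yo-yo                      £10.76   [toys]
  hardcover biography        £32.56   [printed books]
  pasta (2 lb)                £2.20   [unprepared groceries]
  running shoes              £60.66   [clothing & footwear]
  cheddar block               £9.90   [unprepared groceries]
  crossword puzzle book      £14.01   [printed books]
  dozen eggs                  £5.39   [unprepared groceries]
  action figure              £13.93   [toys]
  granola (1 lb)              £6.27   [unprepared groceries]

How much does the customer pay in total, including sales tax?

Bag of rice (5 lb) £11.46: unprepared groceries → 7.75% → £0.89
Yo-yo £10.76: toys → 8% → £0.86
Hardcover biography £32.56: printed books, buyer-exempt → 0% → £0.00
Pasta (2 lb) £2.20: unprepared groceries → 7.75% → £0.17
Running shoes £60.66: clothing & footwear → 0% → £0.00
Cheddar block £9.90: unprepared groceries → 7.75% → £0.77
Crossword puzzle book £14.01: printed books, buyer-exempt → 0% → £0.00
Dozen eggs £5.39: unprepared groceries → 7.75% → £0.42
Action figure £13.93: toys → 8% → £1.11
Granola (1 lb) £6.27: unprepared groceries → 7.75% → £0.49
Subtotal = £167.14; tax = £4.71; total due = £171.85

£171.85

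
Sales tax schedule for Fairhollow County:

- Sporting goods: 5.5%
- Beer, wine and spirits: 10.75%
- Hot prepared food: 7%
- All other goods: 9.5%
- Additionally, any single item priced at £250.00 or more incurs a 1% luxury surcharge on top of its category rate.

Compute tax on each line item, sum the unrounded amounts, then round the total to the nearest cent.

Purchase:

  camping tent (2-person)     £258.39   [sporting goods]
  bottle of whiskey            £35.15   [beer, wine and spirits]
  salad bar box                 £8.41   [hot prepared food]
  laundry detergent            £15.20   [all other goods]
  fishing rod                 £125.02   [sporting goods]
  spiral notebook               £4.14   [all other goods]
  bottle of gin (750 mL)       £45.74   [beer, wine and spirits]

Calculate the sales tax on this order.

Camping tent (2-person) £258.39: sporting goods → 5.5% + 1% surcharge = 6.5% → £16.79535
Bottle of whiskey £35.15: beer, wine and spirits → 10.75% → £3.778625
Salad bar box £8.41: hot prepared food → 7% → £0.5887
Laundry detergent £15.20: all other goods → 9.5% → £1.444
Fishing rod £125.02: sporting goods → 5.5% → £6.8761
Spiral notebook £4.14: all other goods → 9.5% → £0.3933
Bottle of gin (750 mL) £45.74: beer, wine and spirits → 10.75% → £4.91705
Unrounded tax sum = £34.793125 → £34.79

£34.79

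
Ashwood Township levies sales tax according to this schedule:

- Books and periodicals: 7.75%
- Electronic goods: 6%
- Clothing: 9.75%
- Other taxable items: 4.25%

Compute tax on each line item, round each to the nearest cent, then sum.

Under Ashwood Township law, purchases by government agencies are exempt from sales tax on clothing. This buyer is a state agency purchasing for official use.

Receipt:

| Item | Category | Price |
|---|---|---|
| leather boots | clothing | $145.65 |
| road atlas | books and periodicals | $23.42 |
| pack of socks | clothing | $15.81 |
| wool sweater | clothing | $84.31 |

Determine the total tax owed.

Leather boots $145.65: clothing, buyer-exempt → 0% → $0.00
Road atlas $23.42: books and periodicals → 7.75% → $1.82
Pack of socks $15.81: clothing, buyer-exempt → 0% → $0.00
Wool sweater $84.31: clothing, buyer-exempt → 0% → $0.00
Total tax = $1.82

$1.82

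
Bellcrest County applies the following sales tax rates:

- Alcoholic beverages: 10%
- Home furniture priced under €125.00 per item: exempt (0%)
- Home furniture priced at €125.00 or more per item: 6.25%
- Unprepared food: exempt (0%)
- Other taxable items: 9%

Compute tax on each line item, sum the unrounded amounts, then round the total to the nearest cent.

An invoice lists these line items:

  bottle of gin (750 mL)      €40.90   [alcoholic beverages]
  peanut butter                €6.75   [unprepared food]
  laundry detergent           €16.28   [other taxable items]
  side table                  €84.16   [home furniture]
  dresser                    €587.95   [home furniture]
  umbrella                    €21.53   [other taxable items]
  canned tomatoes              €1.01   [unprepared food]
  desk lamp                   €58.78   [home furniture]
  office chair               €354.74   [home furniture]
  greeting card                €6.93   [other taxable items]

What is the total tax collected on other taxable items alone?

€4.03

Laundry detergent €16.28: other taxable items → 9% → €1.4652
Umbrella €21.53: other taxable items → 9% → €1.9377
Greeting card €6.93: other taxable items → 9% → €0.6237
Tax on other taxable items: unrounded sum = €4.0266 → €4.03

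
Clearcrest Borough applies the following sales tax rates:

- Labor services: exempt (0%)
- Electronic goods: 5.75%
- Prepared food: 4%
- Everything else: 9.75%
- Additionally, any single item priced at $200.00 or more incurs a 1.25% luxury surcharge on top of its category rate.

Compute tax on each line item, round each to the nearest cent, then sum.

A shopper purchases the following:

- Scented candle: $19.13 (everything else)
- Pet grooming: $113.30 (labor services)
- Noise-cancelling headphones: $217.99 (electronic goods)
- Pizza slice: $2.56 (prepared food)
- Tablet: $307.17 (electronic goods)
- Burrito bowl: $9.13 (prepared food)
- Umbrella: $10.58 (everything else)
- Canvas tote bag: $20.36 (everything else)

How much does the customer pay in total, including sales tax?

$742.34

Scented candle $19.13: everything else → 9.75% → $1.87
Pet grooming $113.30: labor services → 0% → $0.00
Noise-cancelling headphones $217.99: electronic goods → 5.75% + 1.25% surcharge = 7% → $15.26
Pizza slice $2.56: prepared food → 4% → $0.10
Tablet $307.17: electronic goods → 5.75% + 1.25% surcharge = 7% → $21.50
Burrito bowl $9.13: prepared food → 4% → $0.37
Umbrella $10.58: everything else → 9.75% → $1.03
Canvas tote bag $20.36: everything else → 9.75% → $1.99
Subtotal = $700.22; tax = $42.12; total due = $742.34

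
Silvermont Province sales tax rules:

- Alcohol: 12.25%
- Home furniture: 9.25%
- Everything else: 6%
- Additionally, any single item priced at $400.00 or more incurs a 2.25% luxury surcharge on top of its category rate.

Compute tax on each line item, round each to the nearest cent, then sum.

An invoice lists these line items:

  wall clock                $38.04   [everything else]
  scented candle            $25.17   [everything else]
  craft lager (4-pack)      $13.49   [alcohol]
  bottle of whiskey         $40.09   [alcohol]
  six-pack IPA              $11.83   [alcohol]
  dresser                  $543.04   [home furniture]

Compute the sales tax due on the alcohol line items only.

Craft lager (4-pack) $13.49: alcohol → 12.25% → $1.65
Bottle of whiskey $40.09: alcohol → 12.25% → $4.91
Six-pack IPA $11.83: alcohol → 12.25% → $1.45
Tax on alcohol = $1.65 + $4.91 + $1.45 = $8.01

$8.01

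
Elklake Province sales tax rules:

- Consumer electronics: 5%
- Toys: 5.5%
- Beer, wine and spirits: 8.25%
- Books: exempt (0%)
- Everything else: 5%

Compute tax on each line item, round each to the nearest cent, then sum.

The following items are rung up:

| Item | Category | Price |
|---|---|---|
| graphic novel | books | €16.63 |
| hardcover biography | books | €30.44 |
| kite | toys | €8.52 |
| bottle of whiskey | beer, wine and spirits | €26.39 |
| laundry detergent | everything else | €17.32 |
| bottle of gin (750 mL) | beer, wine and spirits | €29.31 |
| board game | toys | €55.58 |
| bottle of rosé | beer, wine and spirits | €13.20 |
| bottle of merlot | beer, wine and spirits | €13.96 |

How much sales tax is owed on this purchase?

€11.24

Graphic novel €16.63: books → 0% → €0.00
Hardcover biography €30.44: books → 0% → €0.00
Kite €8.52: toys → 5.5% → €0.47
Bottle of whiskey €26.39: beer, wine and spirits → 8.25% → €2.18
Laundry detergent €17.32: everything else → 5% → €0.87
Bottle of gin (750 mL) €29.31: beer, wine and spirits → 8.25% → €2.42
Board game €55.58: toys → 5.5% → €3.06
Bottle of rosé €13.20: beer, wine and spirits → 8.25% → €1.09
Bottle of merlot €13.96: beer, wine and spirits → 8.25% → €1.15
Total tax = €0.47 + €2.18 + €0.87 + €2.42 + €3.06 + €1.09 + €1.15 = €11.24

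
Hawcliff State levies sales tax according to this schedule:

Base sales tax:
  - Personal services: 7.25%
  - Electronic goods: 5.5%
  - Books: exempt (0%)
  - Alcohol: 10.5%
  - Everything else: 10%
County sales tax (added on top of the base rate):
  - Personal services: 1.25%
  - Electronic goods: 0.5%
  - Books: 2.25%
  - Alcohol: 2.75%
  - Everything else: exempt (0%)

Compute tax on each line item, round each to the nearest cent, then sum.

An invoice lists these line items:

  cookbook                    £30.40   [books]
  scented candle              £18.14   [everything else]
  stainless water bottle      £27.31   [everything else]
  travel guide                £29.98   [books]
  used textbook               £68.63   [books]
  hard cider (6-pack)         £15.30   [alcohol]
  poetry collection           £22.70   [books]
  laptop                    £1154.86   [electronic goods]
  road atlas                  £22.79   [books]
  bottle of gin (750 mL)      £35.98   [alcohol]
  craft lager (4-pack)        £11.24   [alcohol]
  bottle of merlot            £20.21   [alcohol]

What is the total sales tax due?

£88.71

Cookbook £30.40: books → 0% + 2.25% county = 2.25% → £0.68
Scented candle £18.14: everything else → 10% + 0% county = 10% → £1.81
Stainless water bottle £27.31: everything else → 10% + 0% county = 10% → £2.73
Travel guide £29.98: books → 0% + 2.25% county = 2.25% → £0.67
Used textbook £68.63: books → 0% + 2.25% county = 2.25% → £1.54
Hard cider (6-pack) £15.30: alcohol → 10.5% + 2.75% county = 13.25% → £2.03
Poetry collection £22.70: books → 0% + 2.25% county = 2.25% → £0.51
Laptop £1154.86: electronic goods → 5.5% + 0.5% county = 6% → £69.29
Road atlas £22.79: books → 0% + 2.25% county = 2.25% → £0.51
Bottle of gin (750 mL) £35.98: alcohol → 10.5% + 2.75% county = 13.25% → £4.77
Craft lager (4-pack) £11.24: alcohol → 10.5% + 2.75% county = 13.25% → £1.49
Bottle of merlot £20.21: alcohol → 10.5% + 2.75% county = 13.25% → £2.68
Total tax = £0.68 + £1.81 + £2.73 + £0.67 + £1.54 + £2.03 + £0.51 + £69.29 + £0.51 + £4.77 + £1.49 + £2.68 = £88.71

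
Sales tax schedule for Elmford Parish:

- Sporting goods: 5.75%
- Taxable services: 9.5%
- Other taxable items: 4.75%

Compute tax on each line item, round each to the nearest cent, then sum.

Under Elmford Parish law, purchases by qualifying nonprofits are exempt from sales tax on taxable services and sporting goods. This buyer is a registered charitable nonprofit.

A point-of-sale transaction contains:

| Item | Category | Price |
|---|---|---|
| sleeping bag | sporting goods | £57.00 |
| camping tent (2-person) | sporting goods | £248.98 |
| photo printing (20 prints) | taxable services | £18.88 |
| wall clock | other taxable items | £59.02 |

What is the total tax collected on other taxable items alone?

£2.80

Wall clock £59.02: other taxable items → 4.75% → £2.80
Tax on other taxable items = £2.80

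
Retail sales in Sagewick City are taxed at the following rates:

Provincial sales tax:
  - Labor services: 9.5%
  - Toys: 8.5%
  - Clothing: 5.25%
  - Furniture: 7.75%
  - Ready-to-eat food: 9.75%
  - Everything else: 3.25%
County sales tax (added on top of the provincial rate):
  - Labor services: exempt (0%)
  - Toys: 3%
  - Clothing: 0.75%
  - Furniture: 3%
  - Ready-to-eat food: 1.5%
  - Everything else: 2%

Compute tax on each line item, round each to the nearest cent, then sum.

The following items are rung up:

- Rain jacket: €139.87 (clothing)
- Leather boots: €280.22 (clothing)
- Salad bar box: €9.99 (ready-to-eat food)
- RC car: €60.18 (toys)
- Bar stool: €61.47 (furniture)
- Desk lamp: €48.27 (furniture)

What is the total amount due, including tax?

Rain jacket €139.87: clothing → 5.25% + 0.75% county = 6% → €8.39
Leather boots €280.22: clothing → 5.25% + 0.75% county = 6% → €16.81
Salad bar box €9.99: ready-to-eat food → 9.75% + 1.5% county = 11.25% → €1.12
RC car €60.18: toys → 8.5% + 3% county = 11.5% → €6.92
Bar stool €61.47: furniture → 7.75% + 3% county = 10.75% → €6.61
Desk lamp €48.27: furniture → 7.75% + 3% county = 10.75% → €5.19
Subtotal = €600.00; tax = €45.04; total due = €645.04

€645.04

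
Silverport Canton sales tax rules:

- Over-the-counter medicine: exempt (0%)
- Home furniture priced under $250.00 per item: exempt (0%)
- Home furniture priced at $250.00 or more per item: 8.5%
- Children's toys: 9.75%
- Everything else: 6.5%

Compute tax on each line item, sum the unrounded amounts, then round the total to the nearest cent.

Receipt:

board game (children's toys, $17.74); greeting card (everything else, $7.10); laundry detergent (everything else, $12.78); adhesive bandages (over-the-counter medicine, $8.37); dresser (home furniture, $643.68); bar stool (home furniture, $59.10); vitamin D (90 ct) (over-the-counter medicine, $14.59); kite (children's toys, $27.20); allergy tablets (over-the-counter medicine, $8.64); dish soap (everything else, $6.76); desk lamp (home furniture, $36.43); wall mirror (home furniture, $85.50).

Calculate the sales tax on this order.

$60.83

Board game $17.74: children's toys → 9.75% → $1.72965
Greeting card $7.10: everything else → 6.5% → $0.4615
Laundry detergent $12.78: everything else → 6.5% → $0.8307
Adhesive bandages $8.37: over-the-counter medicine → 0% → $0.00
Dresser $643.68: home furniture, $250.00 or more → 8.5% → $54.7128
Bar stool $59.10: home furniture, under $250.00 → 0% → $0.00
Vitamin D (90 ct) $14.59: over-the-counter medicine → 0% → $0.00
Kite $27.20: children's toys → 9.75% → $2.652
Allergy tablets $8.64: over-the-counter medicine → 0% → $0.00
Dish soap $6.76: everything else → 6.5% → $0.4394
Desk lamp $36.43: home furniture, under $250.00 → 0% → $0.00
Wall mirror $85.50: home furniture, under $250.00 → 0% → $0.00
Unrounded tax sum = $60.82605 → $60.83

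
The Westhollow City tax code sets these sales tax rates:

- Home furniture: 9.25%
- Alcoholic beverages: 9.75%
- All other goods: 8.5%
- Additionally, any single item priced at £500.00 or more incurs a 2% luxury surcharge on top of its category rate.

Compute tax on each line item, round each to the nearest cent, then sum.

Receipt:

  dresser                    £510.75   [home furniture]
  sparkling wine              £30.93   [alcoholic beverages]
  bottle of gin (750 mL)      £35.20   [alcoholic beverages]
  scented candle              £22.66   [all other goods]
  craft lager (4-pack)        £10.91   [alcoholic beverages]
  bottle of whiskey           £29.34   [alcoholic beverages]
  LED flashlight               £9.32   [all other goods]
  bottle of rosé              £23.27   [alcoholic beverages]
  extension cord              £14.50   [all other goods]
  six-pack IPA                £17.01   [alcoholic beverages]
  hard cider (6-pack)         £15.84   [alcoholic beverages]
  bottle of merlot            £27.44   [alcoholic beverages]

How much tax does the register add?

£79.93

Dresser £510.75: home furniture → 9.25% + 2% surcharge = 11.25% → £57.46
Sparkling wine £30.93: alcoholic beverages → 9.75% → £3.02
Bottle of gin (750 mL) £35.20: alcoholic beverages → 9.75% → £3.43
Scented candle £22.66: all other goods → 8.5% → £1.93
Craft lager (4-pack) £10.91: alcoholic beverages → 9.75% → £1.06
Bottle of whiskey £29.34: alcoholic beverages → 9.75% → £2.86
LED flashlight £9.32: all other goods → 8.5% → £0.79
Bottle of rosé £23.27: alcoholic beverages → 9.75% → £2.27
Extension cord £14.50: all other goods → 8.5% → £1.23
Six-pack IPA £17.01: alcoholic beverages → 9.75% → £1.66
Hard cider (6-pack) £15.84: alcoholic beverages → 9.75% → £1.54
Bottle of merlot £27.44: alcoholic beverages → 9.75% → £2.68
Total tax = £57.46 + £3.02 + £3.43 + £1.93 + £1.06 + £2.86 + £0.79 + £2.27 + £1.23 + £1.66 + £1.54 + £2.68 = £79.93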